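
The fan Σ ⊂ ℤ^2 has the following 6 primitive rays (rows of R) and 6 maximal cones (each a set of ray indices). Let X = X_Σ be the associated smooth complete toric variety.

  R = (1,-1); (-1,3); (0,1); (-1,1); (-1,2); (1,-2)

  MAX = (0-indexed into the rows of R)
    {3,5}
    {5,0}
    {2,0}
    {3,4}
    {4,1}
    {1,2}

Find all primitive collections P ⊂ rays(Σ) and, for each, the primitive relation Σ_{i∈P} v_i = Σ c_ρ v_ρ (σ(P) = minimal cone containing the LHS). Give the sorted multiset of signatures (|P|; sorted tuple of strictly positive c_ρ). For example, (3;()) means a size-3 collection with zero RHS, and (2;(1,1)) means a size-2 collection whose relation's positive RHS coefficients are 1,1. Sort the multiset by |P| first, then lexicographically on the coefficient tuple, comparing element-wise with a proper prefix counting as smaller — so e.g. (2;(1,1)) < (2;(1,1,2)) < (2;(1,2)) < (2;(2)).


|primitive collections| = 9. Relations:

  P={0,3}:  v_{0} + v_{3} = 0  ⟹  sig = (2;())
  P={4,5}:  v_{4} + v_{5} = 0  ⟹  sig = (2;())
  P={0,4}:  v_{0} + v_{4} = v_{2}  ⟹  sig = (2;(1))
  P={1,5}:  v_{1} + v_{5} = v_{2}  ⟹  sig = (2;(1))
  P={2,3}:  v_{2} + v_{3} = v_{4}  ⟹  sig = (2;(1))
  P={2,4}:  v_{2} + v_{4} = v_{1}  ⟹  sig = (2;(1))
  P={2,5}:  v_{2} + v_{5} = v_{0}  ⟹  sig = (2;(1))
  P={0,1}:  v_{0} + v_{1} = 2·v_{2}  ⟹  sig = (2;(2))
  P={1,3}:  v_{1} + v_{3} = 2·v_{4}  ⟹  sig = (2;(2))

Sorted signature multiset PRS(X):
{ (2;()) ×2,  (2;(1)) ×5,  (2;(2)) ×2 }


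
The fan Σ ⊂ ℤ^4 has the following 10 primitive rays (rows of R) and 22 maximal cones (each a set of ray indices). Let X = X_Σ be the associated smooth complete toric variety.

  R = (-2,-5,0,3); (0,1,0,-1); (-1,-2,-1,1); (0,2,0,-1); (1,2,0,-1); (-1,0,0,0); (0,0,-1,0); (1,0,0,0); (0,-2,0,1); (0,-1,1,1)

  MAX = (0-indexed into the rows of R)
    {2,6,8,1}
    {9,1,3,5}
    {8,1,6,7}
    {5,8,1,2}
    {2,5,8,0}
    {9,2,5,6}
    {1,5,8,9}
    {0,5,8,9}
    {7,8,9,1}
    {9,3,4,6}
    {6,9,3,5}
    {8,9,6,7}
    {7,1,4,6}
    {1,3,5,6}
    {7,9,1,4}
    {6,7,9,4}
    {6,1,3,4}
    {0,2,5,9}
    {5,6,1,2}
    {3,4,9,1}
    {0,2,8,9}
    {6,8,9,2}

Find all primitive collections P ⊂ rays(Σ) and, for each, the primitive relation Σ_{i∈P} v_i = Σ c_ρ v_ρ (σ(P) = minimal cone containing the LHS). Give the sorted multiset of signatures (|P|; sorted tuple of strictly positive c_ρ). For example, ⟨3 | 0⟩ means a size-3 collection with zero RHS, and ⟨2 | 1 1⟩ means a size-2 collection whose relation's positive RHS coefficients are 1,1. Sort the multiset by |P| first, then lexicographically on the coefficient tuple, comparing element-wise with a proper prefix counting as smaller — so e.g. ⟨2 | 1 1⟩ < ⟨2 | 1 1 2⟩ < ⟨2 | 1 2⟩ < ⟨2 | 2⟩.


Minimal non-faces — 17 found among 10 rays, 22 max cones:

  P={3,8}:  v_{3} + v_{8} = 0 ; sig = ⟨2 | 0⟩
  P={5,7}:  v_{5} + v_{7} = 0 ; sig = ⟨2 | 0⟩
  P={2,4}:  v_{2} + v_{4} = v_{6} ; sig = ⟨2 | 1⟩
  P={3,7}:  v_{3} + v_{7} = v_{4} ; sig = ⟨2 | 1⟩
  P={4,5}:  v_{4} + v_{5} = v_{3} ; sig = ⟨2 | 1⟩
  P={4,8}:  v_{4} + v_{8} = v_{7} ; sig = ⟨2 | 1⟩
  P={0,4}:  v_{0} + v_{4} = v_{2} + v_{9} ; sig = ⟨2 | 1 1⟩
  P={2,3}:  v_{2} + v_{3} = v_{5} + v_{6} ; sig = ⟨2 | 1 1⟩
  P={2,7}:  v_{2} + v_{7} = v_{6} + v_{8} ; sig = ⟨2 | 1 1⟩
  P={0,3}:  v_{0} + v_{3} = v_{2} + v_{5} + v_{9} ; sig = ⟨2 | 1 1 1⟩
  P={0,7}:  v_{0} + v_{7} = v_{2} + v_{8} + v_{9} ; sig = ⟨2 | 1 1 1⟩
  P={0,6}:  v_{0} + v_{6} = 2·v_{2} + v_{9} ; sig = ⟨2 | 1 2⟩
  P={0,1}:  v_{0} + v_{1} = 2·v_{5} + 2·v_{8} ; sig = ⟨2 | 2 2⟩
  P={1,6,9}:  v_{1} + v_{6} + v_{9} = 0 ; sig = ⟨3 | 0⟩
  P={5,6,8}:  v_{5} + v_{6} + v_{8} = v_{2} ; sig = ⟨3 | 1⟩
  P={1,2,9}:  v_{1} + v_{2} + v_{9} = v_{5} + v_{8} ; sig = ⟨3 | 1 1⟩
  P={2,5,8,9}:  v_{2} + v_{5} + v_{8} + v_{9} = v_{0} ; sig = ⟨4 | 1⟩

Hence PRS(X_Σ) =
[⟨2 | 0⟩, ⟨2 | 0⟩, ⟨2 | 1⟩, ⟨2 | 1⟩, ⟨2 | 1⟩, ⟨2 | 1⟩, ⟨2 | 1 1⟩, ⟨2 | 1 1⟩, ⟨2 | 1 1⟩, ⟨2 | 1 1 1⟩, ⟨2 | 1 1 1⟩, ⟨2 | 1 2⟩, ⟨2 | 2 2⟩, ⟨3 | 0⟩, ⟨3 | 1⟩, ⟨3 | 1 1⟩, ⟨4 | 1⟩]


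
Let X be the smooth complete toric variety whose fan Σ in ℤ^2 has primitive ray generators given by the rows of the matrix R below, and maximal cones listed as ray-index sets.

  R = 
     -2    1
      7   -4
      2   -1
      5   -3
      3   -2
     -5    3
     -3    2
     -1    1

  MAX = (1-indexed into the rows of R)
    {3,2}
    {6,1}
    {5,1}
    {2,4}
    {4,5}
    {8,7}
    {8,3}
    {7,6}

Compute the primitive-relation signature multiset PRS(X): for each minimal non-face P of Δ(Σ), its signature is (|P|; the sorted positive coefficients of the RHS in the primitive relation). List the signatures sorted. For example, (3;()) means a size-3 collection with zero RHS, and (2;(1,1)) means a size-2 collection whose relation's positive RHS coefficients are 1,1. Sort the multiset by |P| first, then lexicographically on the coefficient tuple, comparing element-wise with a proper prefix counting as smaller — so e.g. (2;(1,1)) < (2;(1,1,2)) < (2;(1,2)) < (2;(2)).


The 20 primitive collections of Σ (r=8, n=2):

  {1,3}:  v_{1} + v_{3} = 0  so sig = (2;())
  {4,6}:  v_{4} + v_{6} = 0  so sig = (2;())
  {5,7}:  v_{5} + v_{7} = 0  so sig = (2;())
  {1,2}:  v_{1} + v_{2} = v_{4}  so sig = (2;(1))
  {1,4}:  v_{1} + v_{4} = v_{5}  so sig = (2;(1))
  {1,7}:  v_{1} + v_{7} = v_{6}  so sig = (2;(1))
  {1,8}:  v_{1} + v_{8} = v_{7}  so sig = (2;(1))
  {2,6}:  v_{2} + v_{6} = v_{3}  so sig = (2;(1))
  {3,4}:  v_{3} + v_{4} = v_{2}  so sig = (2;(1))
  {3,5}:  v_{3} + v_{5} = v_{4}  so sig = (2;(1))
  {3,6}:  v_{3} + v_{6} = v_{7}  so sig = (2;(1))
  {3,7}:  v_{3} + v_{7} = v_{8}  so sig = (2;(1))
  {4,7}:  v_{4} + v_{7} = v_{3}  so sig = (2;(1))
  {5,6}:  v_{5} + v_{6} = v_{1}  so sig = (2;(1))
  {5,8}:  v_{5} + v_{8} = v_{3}  so sig = (2;(1))
  {2,5}:  v_{2} + v_{5} = 2·v_{4}  so sig = (2;(2))
  {2,7}:  v_{2} + v_{7} = 2·v_{3}  so sig = (2;(2))
  {4,8}:  v_{4} + v_{8} = 2·v_{3}  so sig = (2;(2))
  {6,8}:  v_{6} + v_{8} = 2·v_{7}  so sig = (2;(2))
  {2,8}:  v_{2} + v_{8} = 3·v_{3}  so sig = (2;(3))

Hence PRS(X_Σ) =
[(2;()), (2;()), (2;()), (2;(1)), (2;(1)), (2;(1)), (2;(1)), (2;(1)), (2;(1)), (2;(1)), (2;(1)), (2;(1)), (2;(1)), (2;(1)), (2;(1)), (2;(2)), (2;(2)), (2;(2)), (2;(2)), (2;(3))]


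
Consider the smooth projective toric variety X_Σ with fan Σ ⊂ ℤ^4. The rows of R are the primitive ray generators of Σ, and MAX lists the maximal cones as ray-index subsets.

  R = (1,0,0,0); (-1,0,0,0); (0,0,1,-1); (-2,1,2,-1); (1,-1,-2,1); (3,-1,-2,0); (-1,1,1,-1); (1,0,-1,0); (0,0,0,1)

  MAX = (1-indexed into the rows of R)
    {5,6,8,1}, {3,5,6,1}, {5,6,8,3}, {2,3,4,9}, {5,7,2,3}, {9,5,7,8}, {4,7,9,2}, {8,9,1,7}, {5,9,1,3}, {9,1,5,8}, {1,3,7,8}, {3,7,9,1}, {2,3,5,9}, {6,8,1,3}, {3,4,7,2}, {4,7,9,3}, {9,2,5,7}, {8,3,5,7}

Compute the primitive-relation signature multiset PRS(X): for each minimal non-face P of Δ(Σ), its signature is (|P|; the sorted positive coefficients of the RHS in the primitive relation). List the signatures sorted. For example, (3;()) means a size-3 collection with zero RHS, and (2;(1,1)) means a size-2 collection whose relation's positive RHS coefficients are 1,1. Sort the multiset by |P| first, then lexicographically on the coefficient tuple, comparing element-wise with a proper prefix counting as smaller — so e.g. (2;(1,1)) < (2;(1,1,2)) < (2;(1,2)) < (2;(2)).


Δ(Σ) — 9 vertices, 14 min non-faces:

  P = {1,2}:  v_{1} + v_{2} = 0  ⇒ sig = (2;())
  P = {4,5}:  v_{4} + v_{5} = v_{2}  ⇒ sig = (2;(1))
  P = {4,8}:  v_{4} + v_{8} = v_{7}  ⇒ sig = (2;(1))
  P = {2,8}:  v_{2} + v_{8} = v_{5} + v_{7}  ⇒ sig = (2;(1,1))
  P = {4,6}:  v_{4} + v_{6} = v_{3} + v_{8}  ⇒ sig = (2;(1,1))
  P = {1,4}:  v_{1} + v_{4} = v_{3} + v_{7} + v_{9}  ⇒ sig = (2;(1,1,1))
  P = {2,6}:  v_{2} + v_{6} = v_{3} + v_{5} + v_{8}  ⇒ sig = (2;(1,1,1))
  P = {6,7}:  v_{6} + v_{7} = v_{3} + 2·v_{8}  ⇒ sig = (2;(1,2))
  P = {6,9}:  v_{6} + v_{9} = 2·v_{1} + v_{5}  ⇒ sig = (2;(1,2))
  P = {1,5,7}:  v_{1} + v_{5} + v_{7} = v_{8}  ⇒ sig = (3;(1))
  P = {3,8,9}:  v_{3} + v_{8} + v_{9} = v_{1}  ⇒ sig = (3;(1))
  P = {3,5,7,9}:  v_{3} + v_{5} + v_{7} + v_{9} = 0  ⇒ sig = (4;())
  P = {1,3,5,8}:  v_{1} + v_{3} + v_{5} + v_{8} = v_{6}  ⇒ sig = (4;(1))
  P = {2,3,7,9}:  v_{2} + v_{3} + v_{7} + v_{9} = v_{4}  ⇒ sig = (4;(1))

Hence PRS(X_Σ) =
    (2;())
    (2;(1))
    (2;(1))
    (2;(1,1))
    (2;(1,1))
    (2;(1,1,1))
    (2;(1,1,1))
    (2;(1,2))
    (2;(1,2))
    (3;(1))
    (3;(1))
    (4;())
    (4;(1))
    (4;(1))


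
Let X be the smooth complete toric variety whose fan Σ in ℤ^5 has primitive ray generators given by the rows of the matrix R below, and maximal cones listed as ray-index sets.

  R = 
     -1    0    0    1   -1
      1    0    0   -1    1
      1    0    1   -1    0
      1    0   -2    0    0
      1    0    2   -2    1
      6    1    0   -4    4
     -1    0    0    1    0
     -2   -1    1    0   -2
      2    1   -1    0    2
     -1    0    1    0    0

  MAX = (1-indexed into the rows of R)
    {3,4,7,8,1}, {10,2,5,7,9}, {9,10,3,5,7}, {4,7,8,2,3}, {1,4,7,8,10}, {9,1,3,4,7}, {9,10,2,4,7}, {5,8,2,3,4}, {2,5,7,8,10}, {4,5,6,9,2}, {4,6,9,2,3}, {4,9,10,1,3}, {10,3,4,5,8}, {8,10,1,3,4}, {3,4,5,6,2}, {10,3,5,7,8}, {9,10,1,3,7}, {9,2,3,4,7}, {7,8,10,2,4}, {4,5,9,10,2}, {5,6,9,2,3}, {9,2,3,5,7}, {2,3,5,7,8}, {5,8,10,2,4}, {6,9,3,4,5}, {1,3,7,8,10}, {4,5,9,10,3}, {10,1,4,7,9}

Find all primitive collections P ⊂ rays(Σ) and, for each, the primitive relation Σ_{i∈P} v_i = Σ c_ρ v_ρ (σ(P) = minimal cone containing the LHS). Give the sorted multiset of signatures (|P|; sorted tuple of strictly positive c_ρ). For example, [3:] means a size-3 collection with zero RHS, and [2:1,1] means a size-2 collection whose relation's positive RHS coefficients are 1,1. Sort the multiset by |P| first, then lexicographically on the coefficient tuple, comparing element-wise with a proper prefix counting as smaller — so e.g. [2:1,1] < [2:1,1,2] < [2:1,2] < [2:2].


Primitive collections (11):

  P={1,2}:  v_{1} + v_{2} = 0  ⇒ sig = [2:]
  P={8,9}:  v_{8} + v_{9} = 0  ⇒ sig = [2:]
  P={1,5}:  v_{1} + v_{5} = v_{3} + v_{10}  ⇒ sig = [2:1,1]
  P={1,6}:  v_{1} + v_{6} = v_{3} + v_{4} + v_{5} + v_{9}  ⇒ sig = [2:1,1,1,1]
  P={6,8}:  v_{6} + v_{8} = v_{2} + v_{3} + v_{4} + v_{5}  ⇒ sig = [2:1,1,1,1]
  P={6,7}:  v_{6} + v_{7} = 2·v_{2} + v_{3} + v_{9}  ⇒ sig = [2:1,1,2]
  P={6,10}:  v_{6} + v_{10} = v_{4} + 2·v_{5} + v_{9}  ⇒ sig = [2:1,1,2]
  P={2,3,10}:  v_{2} + v_{3} + v_{10} = v_{5}  ⇒ sig = [3:1]
  P={4,5,7}:  v_{4} + v_{5} + v_{7} = v_{2}  ⇒ sig = [3:1]
  P={3,4,7,10}:  v_{3} + v_{4} + v_{7} + v_{10} = 0  ⇒ sig = [4:]
  P={2,3,4,5,9}:  v_{2} + v_{3} + v_{4} + v_{5} + v_{9} = v_{6}  ⇒ sig = [5:1]

Signatures (|P|; sorted positive RHS coefficients), sorted:
{ [2:] ×2,  [2:1,1],  [2:1,1,1,1] ×2,  [2:1,1,2] ×2,  [3:1] ×2,  [4:],  [5:1] }


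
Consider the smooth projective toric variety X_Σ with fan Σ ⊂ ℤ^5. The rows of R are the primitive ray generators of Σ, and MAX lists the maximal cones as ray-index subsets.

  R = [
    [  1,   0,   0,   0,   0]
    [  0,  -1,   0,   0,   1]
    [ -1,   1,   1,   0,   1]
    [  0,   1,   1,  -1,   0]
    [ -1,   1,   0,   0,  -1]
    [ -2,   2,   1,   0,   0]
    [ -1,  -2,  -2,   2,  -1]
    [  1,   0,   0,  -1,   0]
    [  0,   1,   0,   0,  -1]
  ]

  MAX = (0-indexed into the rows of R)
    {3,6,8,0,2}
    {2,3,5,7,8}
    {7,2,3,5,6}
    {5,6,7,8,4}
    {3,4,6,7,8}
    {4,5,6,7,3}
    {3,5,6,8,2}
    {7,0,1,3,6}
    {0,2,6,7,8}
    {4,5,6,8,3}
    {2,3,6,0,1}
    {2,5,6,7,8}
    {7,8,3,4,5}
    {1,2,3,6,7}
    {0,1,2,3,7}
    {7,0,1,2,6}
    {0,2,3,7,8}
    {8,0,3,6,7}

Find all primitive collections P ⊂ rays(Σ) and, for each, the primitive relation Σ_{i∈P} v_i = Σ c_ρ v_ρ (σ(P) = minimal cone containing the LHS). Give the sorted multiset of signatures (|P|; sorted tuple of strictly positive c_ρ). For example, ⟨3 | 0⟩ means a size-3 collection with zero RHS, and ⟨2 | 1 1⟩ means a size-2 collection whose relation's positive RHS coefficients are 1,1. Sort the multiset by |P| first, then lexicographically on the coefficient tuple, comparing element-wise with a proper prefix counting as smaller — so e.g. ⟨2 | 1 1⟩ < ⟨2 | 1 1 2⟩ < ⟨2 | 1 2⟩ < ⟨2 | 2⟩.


The 9 primitive collections of Σ (r=9, n=5):

  {1,8}:  v_{1} + v_{8} = 0  ⟹  sig = ⟨2 | 0⟩
  {0,4}:  v_{0} + v_{4} = v_{8}  ⟹  sig = ⟨2 | 1⟩
  {2,4}:  v_{2} + v_{4} = v_{5}  ⟹  sig = ⟨2 | 1⟩
  {0,5}:  v_{0} + v_{5} = v_{2} + v_{8}  ⟹  sig = ⟨2 | 1 1⟩
  {1,4}:  v_{1} + v_{4} = v_{2} + v_{3} + v_{6} + v_{7}  ⟹  sig = ⟨2 | 1 1 1 1⟩
  {1,5}:  v_{1} + v_{5} = 2·v_{2} + v_{3} + v_{6} + v_{7}  ⟹  sig = ⟨2 | 1 1 1 2⟩
  {0,2,3,6,7}:  v_{0} + v_{2} + v_{3} + v_{6} + v_{7} = 0  ⟹  sig = ⟨5 | 0⟩
  {2,3,6,7,8}:  v_{2} + v_{3} + v_{6} + v_{7} + v_{8} = v_{4}  ⟹  sig = ⟨5 | 1⟩
  {3,5,6,7,8}:  v_{3} + v_{5} + v_{6} + v_{7} + v_{8} = 2·v_{4}  ⟹  sig = ⟨5 | 2⟩

Signatures (|P|; sorted positive RHS coefficients), sorted:
[⟨2 | 0⟩, ⟨2 | 1⟩, ⟨2 | 1⟩, ⟨2 | 1 1⟩, ⟨2 | 1 1 1 1⟩, ⟨2 | 1 1 1 2⟩, ⟨5 | 0⟩, ⟨5 | 1⟩, ⟨5 | 2⟩]


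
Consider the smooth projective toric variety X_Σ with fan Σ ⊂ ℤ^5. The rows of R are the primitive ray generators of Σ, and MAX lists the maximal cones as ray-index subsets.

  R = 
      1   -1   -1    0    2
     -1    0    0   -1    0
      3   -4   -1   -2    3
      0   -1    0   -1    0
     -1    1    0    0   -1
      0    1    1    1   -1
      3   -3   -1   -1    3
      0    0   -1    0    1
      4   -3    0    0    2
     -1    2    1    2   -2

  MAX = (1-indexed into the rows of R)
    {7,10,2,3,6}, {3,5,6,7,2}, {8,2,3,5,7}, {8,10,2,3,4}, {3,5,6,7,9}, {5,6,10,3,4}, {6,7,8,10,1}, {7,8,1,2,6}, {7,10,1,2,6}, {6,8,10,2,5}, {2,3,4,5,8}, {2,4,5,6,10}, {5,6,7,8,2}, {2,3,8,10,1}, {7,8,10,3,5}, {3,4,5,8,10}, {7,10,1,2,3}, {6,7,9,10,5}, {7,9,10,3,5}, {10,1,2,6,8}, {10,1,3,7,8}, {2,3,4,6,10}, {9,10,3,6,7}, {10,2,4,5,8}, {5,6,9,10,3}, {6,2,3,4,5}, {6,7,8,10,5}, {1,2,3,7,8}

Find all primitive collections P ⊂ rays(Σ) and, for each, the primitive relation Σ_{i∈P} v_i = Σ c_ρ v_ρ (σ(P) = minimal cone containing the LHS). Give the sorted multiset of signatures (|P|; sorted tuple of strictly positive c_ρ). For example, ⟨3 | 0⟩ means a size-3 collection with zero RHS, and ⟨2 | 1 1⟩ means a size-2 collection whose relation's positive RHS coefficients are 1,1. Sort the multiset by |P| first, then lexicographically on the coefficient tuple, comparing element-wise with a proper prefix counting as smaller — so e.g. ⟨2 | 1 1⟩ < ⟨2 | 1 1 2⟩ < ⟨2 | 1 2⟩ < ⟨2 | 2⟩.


The 14 primitive collections of Σ (r=10, n=5):

  P={1,5}:  v_{1} + v_{5} = v_{8}  →  sig = ⟨2 | 1⟩
  P={4,7}:  v_{4} + v_{7} = v_{3}  →  sig = ⟨2 | 1⟩
  P={2,9}:  v_{2} + v_{9} = v_{3} + v_{6}  →  sig = ⟨2 | 1 1⟩
  P={1,4}:  v_{1} + v_{4} = v_{2} + v_{3} + v_{8} + v_{10}  →  sig = ⟨2 | 1 1 1 1⟩
  P={4,9}:  v_{4} + v_{9} = 2·v_{3} + v_{5} + v_{6} + v_{10}  →  sig = ⟨2 | 1 1 1 2⟩
  P={8,9}:  v_{8} + v_{9} = v_{5} + 2·v_{7} + v_{10}  →  sig = ⟨2 | 1 1 2⟩
  P={1,9}:  v_{1} + v_{9} = 2·v_{7} + v_{10}  →  sig = ⟨2 | 1 2⟩
  P={4,6,8}:  v_{4} + v_{6} + v_{8} = 0  →  sig = ⟨3 | 0⟩
  P={3,6,8}:  v_{3} + v_{6} + v_{8} = v_{7}  →  sig = ⟨3 | 1⟩
  P={1,3,6}:  v_{1} + v_{3} + v_{6} = v_{2} + 2·v_{7} + v_{10}  →  sig = ⟨3 | 1 1 2⟩
  P={2,5,7,10}:  v_{2} + v_{5} + v_{7} + v_{10} = 0  →  sig = ⟨4 | 0⟩
  P={2,3,5,10}:  v_{2} + v_{3} + v_{5} + v_{10} = v_{4}  →  sig = ⟨4 | 1⟩
  P={2,7,8,10}:  v_{2} + v_{7} + v_{8} + v_{10} = v_{1}  →  sig = ⟨4 | 1⟩
  P={3,5,6,7,10}:  v_{3} + v_{5} + v_{6} + v_{7} + v_{10} = v_{9}  →  sig = ⟨5 | 1⟩

Sorted signature multiset PRS(X):
[⟨2 | 1⟩, ⟨2 | 1⟩, ⟨2 | 1 1⟩, ⟨2 | 1 1 1 1⟩, ⟨2 | 1 1 1 2⟩, ⟨2 | 1 1 2⟩, ⟨2 | 1 2⟩, ⟨3 | 0⟩, ⟨3 | 1⟩, ⟨3 | 1 1 2⟩, ⟨4 | 0⟩, ⟨4 | 1⟩, ⟨4 | 1⟩, ⟨5 | 1⟩]


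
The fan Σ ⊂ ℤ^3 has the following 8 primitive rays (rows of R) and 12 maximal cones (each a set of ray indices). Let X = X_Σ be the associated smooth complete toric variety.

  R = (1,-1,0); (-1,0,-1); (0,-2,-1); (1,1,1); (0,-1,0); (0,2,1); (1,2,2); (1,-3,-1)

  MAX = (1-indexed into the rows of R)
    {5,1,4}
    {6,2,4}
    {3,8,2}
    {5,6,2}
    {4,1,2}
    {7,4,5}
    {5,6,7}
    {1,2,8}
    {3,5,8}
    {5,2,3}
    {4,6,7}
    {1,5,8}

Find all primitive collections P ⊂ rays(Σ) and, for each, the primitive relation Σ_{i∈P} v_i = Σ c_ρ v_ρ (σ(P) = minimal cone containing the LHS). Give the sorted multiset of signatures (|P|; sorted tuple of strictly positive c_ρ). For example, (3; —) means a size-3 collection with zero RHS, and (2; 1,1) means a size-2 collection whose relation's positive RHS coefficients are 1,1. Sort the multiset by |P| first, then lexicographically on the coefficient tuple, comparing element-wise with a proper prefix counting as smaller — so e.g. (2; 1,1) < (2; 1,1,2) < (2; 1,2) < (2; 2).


14 minimal non-faces of Δ(Σ) (on 8 rays):

  {3,6}:  v_{3} + v_{6} = 0  ⟹  sig = (2; —)
  {1,3}:  v_{1} + v_{3} = v_{8}  ⟹  sig = (2; 1)
  {1,6}:  v_{1} + v_{6} = v_{4}  ⟹  sig = (2; 1)
  {2,7}:  v_{2} + v_{7} = v_{6}  ⟹  sig = (2; 1)
  {3,4}:  v_{3} + v_{4} = v_{1}  ⟹  sig = (2; 1)
  {6,8}:  v_{6} + v_{8} = v_{1}  ⟹  sig = (2; 1)
  {3,7}:  v_{3} + v_{7} = v_{4} + v_{5}  ⟹  sig = (2; 1,1)
  {7,8}:  v_{7} + v_{8} = v_{1} + v_{4} + v_{5}  ⟹  sig = (2; 1,1,1)
  {1,7}:  v_{1} + v_{7} = 2·v_{4} + v_{5}  ⟹  sig = (2; 1,2)
  {4,8}:  v_{4} + v_{8} = 2·v_{1}  ⟹  sig = (2; 2)
  {2,4,5}:  v_{2} + v_{4} + v_{5} = 0  ⟹  sig = (3; —)
  {1,2,5}:  v_{1} + v_{2} + v_{5} = v_{3}  ⟹  sig = (3; 1)
  {4,5,6}:  v_{4} + v_{5} + v_{6} = v_{7}  ⟹  sig = (3; 1)
  {2,5,8}:  v_{2} + v_{5} + v_{8} = 2·v_{3}  ⟹  sig = (3; 2)

Hence PRS(X_Σ) =
{ (2; —),  (2; 1) ×5,  (2; 1,1),  (2; 1,1,1),  (2; 1,2),  (2; 2),  (3; —),  (3; 1) ×2,  (3; 2) }


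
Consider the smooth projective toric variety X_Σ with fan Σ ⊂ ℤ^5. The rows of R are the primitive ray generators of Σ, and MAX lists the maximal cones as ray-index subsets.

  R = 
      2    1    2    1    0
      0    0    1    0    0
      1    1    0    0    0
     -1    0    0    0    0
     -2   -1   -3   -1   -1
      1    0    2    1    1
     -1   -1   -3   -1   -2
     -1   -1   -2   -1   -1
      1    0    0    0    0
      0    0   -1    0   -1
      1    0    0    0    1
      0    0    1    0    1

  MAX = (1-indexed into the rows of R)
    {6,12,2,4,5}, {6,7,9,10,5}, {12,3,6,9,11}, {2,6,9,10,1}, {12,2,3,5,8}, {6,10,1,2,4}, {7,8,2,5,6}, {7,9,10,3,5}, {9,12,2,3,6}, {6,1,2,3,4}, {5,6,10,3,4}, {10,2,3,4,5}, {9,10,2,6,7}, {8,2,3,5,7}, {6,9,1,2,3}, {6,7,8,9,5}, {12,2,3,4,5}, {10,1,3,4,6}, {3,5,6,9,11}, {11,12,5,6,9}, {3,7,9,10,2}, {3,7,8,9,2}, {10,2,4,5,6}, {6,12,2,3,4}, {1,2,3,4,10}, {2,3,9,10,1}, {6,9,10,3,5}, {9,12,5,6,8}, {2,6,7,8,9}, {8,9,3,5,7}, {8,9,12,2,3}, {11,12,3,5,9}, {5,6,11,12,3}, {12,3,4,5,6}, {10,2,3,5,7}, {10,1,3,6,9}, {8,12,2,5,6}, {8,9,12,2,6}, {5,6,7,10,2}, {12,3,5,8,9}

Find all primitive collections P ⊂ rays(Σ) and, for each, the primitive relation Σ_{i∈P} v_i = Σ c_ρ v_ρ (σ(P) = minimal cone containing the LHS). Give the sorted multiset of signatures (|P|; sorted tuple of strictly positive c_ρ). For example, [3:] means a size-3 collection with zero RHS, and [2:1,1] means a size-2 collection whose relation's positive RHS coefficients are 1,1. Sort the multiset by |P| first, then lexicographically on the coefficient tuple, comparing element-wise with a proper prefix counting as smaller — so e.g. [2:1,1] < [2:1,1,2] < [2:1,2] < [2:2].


22 minimal non-faces of Δ(Σ) (on 12 rays):

  • {4,9}:  v_{4} + v_{9} = 0  so sig = [2:]
  • {10,12}:  v_{10} + v_{12} = 0  so sig = [2:]
  • {1,5}:  v_{1} + v_{5} = v_{10}  so sig = [2:1]
  • {7,12}:  v_{7} + v_{12} = v_{8}  so sig = [2:1]
  • {8,10}:  v_{8} + v_{10} = v_{7}  so sig = [2:1]
  • {2,11}:  v_{2} + v_{11} = v_{9} + v_{12}  so sig = [2:1,1]
  • {4,8}:  v_{4} + v_{8} = v_{2} + v_{5}  so sig = [2:1,1]
  • {1,8}:  v_{1} + v_{8} = v_{2} + v_{9} + v_{10}  so sig = [2:1,1,1]
  • {1,11}:  v_{1} + v_{11} = v_{3} + v_{6} + v_{9}  so sig = [2:1,1,1]
  • {1,12}:  v_{1} + v_{12} = v_{2} + v_{3} + v_{6}  so sig = [2:1,1,1]
  • {4,7}:  v_{4} + v_{7} = v_{2} + v_{5} + v_{10}  so sig = [2:1,1,1]
  • {4,11}:  v_{4} + v_{11} = v_{3} + v_{5} + v_{6} + v_{12}  so sig = [2:1,1,1,1]
  • {10,11}:  v_{10} + v_{11} = v_{3} + v_{5} + v_{6} + v_{9}  so sig = [2:1,1,1,1]
  • {1,7}:  v_{1} + v_{7} = v_{2} + v_{9} + 2·v_{10}  so sig = [2:1,1,2]
  • {8,11}:  v_{8} + v_{11} = v_{5} + 2·v_{9} + v_{12}  so sig = [2:1,1,2]
  • {7,11}:  v_{7} + v_{11} = v_{5} + 2·v_{9}  so sig = [2:1,2]
  • {2,5,9}:  v_{2} + v_{5} + v_{9} = v_{8}  so sig = [3:1]
  • {3,6,8}:  v_{3} + v_{6} + v_{8} = v_{9}  so sig = [3:1]
  • {3,6,7}:  v_{3} + v_{6} + v_{7} = v_{9} + v_{10}  so sig = [3:1,1]
  • {2,3,5,6}:  v_{2} + v_{3} + v_{5} + v_{6} = 0  so sig = [4:]
  • {2,3,6,10}:  v_{2} + v_{3} + v_{6} + v_{10} = v_{1}  so sig = [4:1]
  • {3,5,6,9,12}:  v_{3} + v_{5} + v_{6} + v_{9} + v_{12} = v_{11}  so sig = [5:1]

Hence PRS(X_Σ) =
{ [2:] ×2,  [2:1] ×3,  [2:1,1] ×2,  [2:1,1,1] ×4,  [2:1,1,1,1] ×2,  [2:1,1,2] ×2,  [2:1,2],  [3:1] ×2,  [3:1,1],  [4:],  [4:1],  [5:1] }


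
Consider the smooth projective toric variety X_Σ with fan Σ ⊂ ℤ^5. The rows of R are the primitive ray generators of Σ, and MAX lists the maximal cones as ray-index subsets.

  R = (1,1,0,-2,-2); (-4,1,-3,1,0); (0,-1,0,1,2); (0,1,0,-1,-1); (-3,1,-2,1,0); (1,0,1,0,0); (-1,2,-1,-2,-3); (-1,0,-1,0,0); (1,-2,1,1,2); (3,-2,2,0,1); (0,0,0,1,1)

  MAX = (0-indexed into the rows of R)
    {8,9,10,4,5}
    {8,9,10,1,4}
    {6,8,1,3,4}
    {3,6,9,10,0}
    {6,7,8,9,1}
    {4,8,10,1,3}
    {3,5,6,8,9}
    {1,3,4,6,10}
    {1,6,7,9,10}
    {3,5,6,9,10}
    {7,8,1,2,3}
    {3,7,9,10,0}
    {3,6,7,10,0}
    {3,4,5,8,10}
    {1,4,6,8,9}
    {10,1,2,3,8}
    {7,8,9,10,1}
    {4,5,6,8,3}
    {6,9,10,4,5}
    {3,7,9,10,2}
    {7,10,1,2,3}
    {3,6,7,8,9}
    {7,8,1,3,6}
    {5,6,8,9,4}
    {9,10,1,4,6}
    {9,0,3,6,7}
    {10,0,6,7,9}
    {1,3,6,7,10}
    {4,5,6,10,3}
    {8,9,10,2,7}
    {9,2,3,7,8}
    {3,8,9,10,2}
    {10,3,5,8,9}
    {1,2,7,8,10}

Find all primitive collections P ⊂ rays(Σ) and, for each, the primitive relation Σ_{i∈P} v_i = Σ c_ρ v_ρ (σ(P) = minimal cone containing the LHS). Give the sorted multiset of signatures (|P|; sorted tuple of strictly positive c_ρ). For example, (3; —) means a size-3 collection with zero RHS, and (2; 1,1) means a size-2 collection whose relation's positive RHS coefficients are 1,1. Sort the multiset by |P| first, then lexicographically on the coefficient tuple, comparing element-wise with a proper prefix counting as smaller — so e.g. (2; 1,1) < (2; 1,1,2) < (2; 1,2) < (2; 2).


|primitive collections| = 17. Relations:

  P = {5,7}:  v_{5} + v_{7} = 0 — sig = (2; —)
  P = {1,5}:  v_{1} + v_{5} = v_{4} — sig = (2; 1)
  P = {4,7}:  v_{4} + v_{7} = v_{1} — sig = (2; 1)
  P = {2,6}:  v_{2} + v_{6} = v_{3} + v_{7} — sig = (2; 1,1)
  P = {0,4}:  v_{0} + v_{4} = v_{6} + v_{7} + v_{10} — sig = (2; 1,1,1)
  P = {0,8}:  v_{0} + v_{8} = v_{3} + v_{7} + v_{9} — sig = (2; 1,1,1)
  P = {2,5}:  v_{2} + v_{5} = v_{3} + v_{8} + v_{10} — sig = (2; 1,1,1)
  P = {0,5}:  v_{0} + v_{5} = v_{3} + v_{6} + v_{9} + v_{10} — sig = (2; 1,1,1,1)
  P = {2,4}:  v_{2} + v_{4} = v_{1} + v_{3} + v_{8} + v_{10} — sig = (2; 1,1,1,1)
  P = {0,1}:  v_{0} + v_{1} = v_{6} + 2·v_{7} + v_{10} — sig = (2; 1,1,2)
  P = {0,2}:  v_{0} + v_{2} = 2·v_{3} + 2·v_{7} + v_{9} + v_{10} — sig = (2; 1,1,2,2)
  P = {3,4,9}:  v_{3} + v_{4} + v_{9} = 0 — sig = (3; —)
  P = {6,8,10}:  v_{6} + v_{8} + v_{10} = 0 — sig = (3; —)
  P = {1,3,9}:  v_{1} + v_{3} + v_{9} = v_{7} — sig = (3; 1)
  P = {1,2,9}:  v_{1} + v_{2} + v_{9} = 2·v_{7} + v_{8} + v_{10} — sig = (3; 1,1,2)
  P = {3,7,8,10}:  v_{3} + v_{7} + v_{8} + v_{10} = v_{2} — sig = (4; 1)
  P = {3,6,7,9,10}:  v_{3} + v_{6} + v_{7} + v_{9} + v_{10} = v_{0} — sig = (5; 1)

Sorted signature multiset PRS(X):
[(2; —), (2; 1), (2; 1), (2; 1,1), (2; 1,1,1), (2; 1,1,1), (2; 1,1,1), (2; 1,1,1,1), (2; 1,1,1,1), (2; 1,1,2), (2; 1,1,2,2), (3; —), (3; —), (3; 1), (3; 1,1,2), (4; 1), (5; 1)]


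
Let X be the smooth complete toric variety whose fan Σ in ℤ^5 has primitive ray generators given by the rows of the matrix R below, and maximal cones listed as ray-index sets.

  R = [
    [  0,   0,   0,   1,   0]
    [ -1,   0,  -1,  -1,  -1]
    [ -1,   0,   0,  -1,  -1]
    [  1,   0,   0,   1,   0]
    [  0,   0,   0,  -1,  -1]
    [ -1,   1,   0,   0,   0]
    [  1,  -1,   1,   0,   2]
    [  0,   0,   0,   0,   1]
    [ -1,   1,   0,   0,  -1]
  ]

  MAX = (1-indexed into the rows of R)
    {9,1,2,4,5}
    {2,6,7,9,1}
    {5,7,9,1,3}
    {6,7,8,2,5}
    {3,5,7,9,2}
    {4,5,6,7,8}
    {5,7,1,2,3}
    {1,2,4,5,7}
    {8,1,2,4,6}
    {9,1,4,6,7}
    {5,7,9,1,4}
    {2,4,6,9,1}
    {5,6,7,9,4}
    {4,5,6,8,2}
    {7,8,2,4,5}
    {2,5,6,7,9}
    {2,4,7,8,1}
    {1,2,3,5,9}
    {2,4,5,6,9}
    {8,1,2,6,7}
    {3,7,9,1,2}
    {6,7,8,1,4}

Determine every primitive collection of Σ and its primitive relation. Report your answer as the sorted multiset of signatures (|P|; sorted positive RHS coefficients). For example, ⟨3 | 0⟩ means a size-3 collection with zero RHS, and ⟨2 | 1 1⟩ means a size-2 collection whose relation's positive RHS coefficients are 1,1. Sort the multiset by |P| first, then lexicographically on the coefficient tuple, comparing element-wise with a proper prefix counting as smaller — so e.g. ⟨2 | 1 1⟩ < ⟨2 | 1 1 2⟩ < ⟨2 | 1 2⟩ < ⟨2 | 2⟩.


The 9 primitive collections of Σ (r=9, n=5):

  {8,9}:  v_{8} + v_{9} = v_{6} ; sig = ⟨2 | 1⟩
  {3,4}:  v_{3} + v_{4} = v_{1} + v_{5} ; sig = ⟨2 | 1 1⟩
  {3,8}:  v_{3} + v_{8} = v_{2} + v_{7} + v_{9} ; sig = ⟨2 | 1 1 1⟩
  {3,6}:  v_{3} + v_{6} = v_{2} + v_{7} + 2·v_{9} ; sig = ⟨2 | 1 1 2⟩
  {1,5,8}:  v_{1} + v_{5} + v_{8} = 0 ; sig = ⟨3 | 0⟩
  {1,5,6}:  v_{1} + v_{5} + v_{6} = v_{9} ; sig = ⟨3 | 1⟩
  {2,4,7,9}:  v_{2} + v_{4} + v_{7} + v_{9} = 0 ; sig = ⟨4 | 0⟩
  {2,4,6,7}:  v_{2} + v_{4} + v_{6} + v_{7} = v_{8} ; sig = ⟨4 | 1⟩
  {1,2,5,7,9}:  v_{1} + v_{2} + v_{5} + v_{7} + v_{9} = v_{3} ; sig = ⟨5 | 1⟩

Sorted signature multiset PRS(X):
    |P|=2: 4 collections, coeffs (1), (1,1), (1,1,1), (1,1,2)
    |P|=3: 2 collections, coeffs (), (1)
    |P|=4: 2 collections, coeffs (), (1)
    |P|=5: 1 collection, coeffs (1)


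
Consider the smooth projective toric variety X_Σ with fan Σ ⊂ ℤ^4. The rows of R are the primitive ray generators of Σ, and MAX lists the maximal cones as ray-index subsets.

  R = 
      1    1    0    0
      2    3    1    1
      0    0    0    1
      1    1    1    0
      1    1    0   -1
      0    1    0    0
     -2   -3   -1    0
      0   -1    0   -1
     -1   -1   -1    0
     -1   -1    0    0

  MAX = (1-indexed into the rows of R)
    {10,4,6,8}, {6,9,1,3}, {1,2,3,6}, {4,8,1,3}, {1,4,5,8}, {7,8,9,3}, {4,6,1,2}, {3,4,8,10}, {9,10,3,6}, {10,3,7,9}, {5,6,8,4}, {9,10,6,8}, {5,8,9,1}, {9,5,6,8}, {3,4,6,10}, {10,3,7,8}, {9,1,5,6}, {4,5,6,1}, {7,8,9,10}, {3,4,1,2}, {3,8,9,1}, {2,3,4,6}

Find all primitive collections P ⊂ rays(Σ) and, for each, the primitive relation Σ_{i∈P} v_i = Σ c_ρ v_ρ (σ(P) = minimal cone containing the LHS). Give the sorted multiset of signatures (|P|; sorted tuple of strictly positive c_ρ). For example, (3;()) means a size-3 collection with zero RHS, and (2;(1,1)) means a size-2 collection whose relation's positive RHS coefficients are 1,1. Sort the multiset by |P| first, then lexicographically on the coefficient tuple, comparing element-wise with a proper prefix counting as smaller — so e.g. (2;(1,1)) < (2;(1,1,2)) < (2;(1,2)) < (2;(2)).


Σ has 17 primitive collections:

  P={1,10}:  v_{1} + v_{10} = 0  →  sig = (2;())
  P={4,9}:  v_{4} + v_{9} = 0  →  sig = (2;())
  P={2,7}:  v_{2} + v_{7} = v_{3}  →  sig = (2;(1))
  P={3,5}:  v_{3} + v_{5} = v_{1}  →  sig = (2;(1))
  P={2,8}:  v_{2} + v_{8} = v_{1} + v_{4}  →  sig = (2;(1,1))
  P={5,7}:  v_{5} + v_{7} = v_{8} + v_{9}  →  sig = (2;(1,1))
  P={5,10}:  v_{5} + v_{10} = v_{6} + v_{8}  →  sig = (2;(1,1))
  P={6,7}:  v_{6} + v_{7} = v_{9} + v_{10}  →  sig = (2;(1,1))
  P={1,7}:  v_{1} + v_{7} = v_{3} + v_{8} + v_{9}  →  sig = (2;(1,1,1))
  P={2,9}:  v_{2} + v_{9} = v_{1} + v_{3} + v_{6}  →  sig = (2;(1,1,1))
  P={2,10}:  v_{2} + v_{10} = v_{3} + v_{4} + v_{6}  →  sig = (2;(1,1,1))
  P={4,7}:  v_{4} + v_{7} = v_{3} + v_{8} + v_{10}  →  sig = (2;(1,1,1))
  P={2,5}:  v_{2} + v_{5} = 2·v_{1} + v_{4} + v_{6}  →  sig = (2;(1,1,2))
  P={3,6,8}:  v_{3} + v_{6} + v_{8} = 0  →  sig = (3;())
  P={1,6,8}:  v_{1} + v_{6} + v_{8} = v_{5}  →  sig = (3;(1))
  P={1,3,4,6}:  v_{1} + v_{3} + v_{4} + v_{6} = v_{2}  →  sig = (4;(1))
  P={3,8,9,10}:  v_{3} + v_{8} + v_{9} + v_{10} = v_{7}  →  sig = (4;(1))

Signatures (|P|; sorted positive RHS coefficients), sorted:
    (2;())
    (2;())
    (2;(1))
    (2;(1))
    (2;(1,1))
    (2;(1,1))
    (2;(1,1))
    (2;(1,1))
    (2;(1,1,1))
    (2;(1,1,1))
    (2;(1,1,1))
    (2;(1,1,1))
    (2;(1,1,2))
    (3;())
    (3;(1))
    (4;(1))
    (4;(1))


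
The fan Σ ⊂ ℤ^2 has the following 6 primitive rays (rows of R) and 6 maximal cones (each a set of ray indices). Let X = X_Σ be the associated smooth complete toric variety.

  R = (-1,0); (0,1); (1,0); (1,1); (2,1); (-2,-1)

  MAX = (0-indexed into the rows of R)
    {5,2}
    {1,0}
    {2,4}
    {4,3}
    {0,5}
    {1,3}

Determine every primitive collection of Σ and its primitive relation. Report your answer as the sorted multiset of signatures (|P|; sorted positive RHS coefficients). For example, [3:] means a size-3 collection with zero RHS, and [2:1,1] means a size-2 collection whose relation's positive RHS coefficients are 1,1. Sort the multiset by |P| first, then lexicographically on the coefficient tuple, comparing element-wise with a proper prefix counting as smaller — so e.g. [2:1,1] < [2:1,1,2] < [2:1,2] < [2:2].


Σ has 9 primitive collections:

  {0,2}:  v_{0} + v_{2} = 0  ⇒ sig = [2:]
  {4,5}:  v_{4} + v_{5} = 0  ⇒ sig = [2:]
  {0,3}:  v_{0} + v_{3} = v_{1}  ⇒ sig = [2:1]
  {0,4}:  v_{0} + v_{4} = v_{3}  ⇒ sig = [2:1]
  {1,2}:  v_{1} + v_{2} = v_{3}  ⇒ sig = [2:1]
  {2,3}:  v_{2} + v_{3} = v_{4}  ⇒ sig = [2:1]
  {3,5}:  v_{3} + v_{5} = v_{0}  ⇒ sig = [2:1]
  {1,4}:  v_{1} + v_{4} = 2·v_{3}  ⇒ sig = [2:2]
  {1,5}:  v_{1} + v_{5} = 2·v_{0}  ⇒ sig = [2:2]

Hence PRS(X_Σ) =
    [2:]
    [2:]
    [2:1]
    [2:1]
    [2:1]
    [2:1]
    [2:1]
    [2:2]
    [2:2]


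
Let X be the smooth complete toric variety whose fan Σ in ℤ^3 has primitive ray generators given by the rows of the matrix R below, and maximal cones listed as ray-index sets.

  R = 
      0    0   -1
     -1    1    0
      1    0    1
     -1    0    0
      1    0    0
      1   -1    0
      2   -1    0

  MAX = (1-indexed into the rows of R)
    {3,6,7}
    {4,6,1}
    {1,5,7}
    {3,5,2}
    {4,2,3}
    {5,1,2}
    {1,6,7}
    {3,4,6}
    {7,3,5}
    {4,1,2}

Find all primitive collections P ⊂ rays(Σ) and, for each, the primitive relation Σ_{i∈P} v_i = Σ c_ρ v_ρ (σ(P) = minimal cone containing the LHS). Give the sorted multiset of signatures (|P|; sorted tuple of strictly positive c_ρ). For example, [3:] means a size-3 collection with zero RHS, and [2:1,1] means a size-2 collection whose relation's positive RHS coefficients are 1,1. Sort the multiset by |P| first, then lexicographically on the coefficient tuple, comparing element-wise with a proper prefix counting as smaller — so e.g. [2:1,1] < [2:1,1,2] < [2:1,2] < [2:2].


Σ has 6 primitive collections:

  P = {2,6}:  v_{2} + v_{6} = 0 — sig = [2:]
  P = {4,5}:  v_{4} + v_{5} = 0 — sig = [2:]
  P = {1,3}:  v_{1} + v_{3} = v_{5} — sig = [2:1]
  P = {2,7}:  v_{2} + v_{7} = v_{5} — sig = [2:1]
  P = {4,7}:  v_{4} + v_{7} = v_{6} — sig = [2:1]
  P = {5,6}:  v_{5} + v_{6} = v_{7} — sig = [2:1]

Sorted signature multiset PRS(X):
{ [2:] ×2,  [2:1] ×4 }


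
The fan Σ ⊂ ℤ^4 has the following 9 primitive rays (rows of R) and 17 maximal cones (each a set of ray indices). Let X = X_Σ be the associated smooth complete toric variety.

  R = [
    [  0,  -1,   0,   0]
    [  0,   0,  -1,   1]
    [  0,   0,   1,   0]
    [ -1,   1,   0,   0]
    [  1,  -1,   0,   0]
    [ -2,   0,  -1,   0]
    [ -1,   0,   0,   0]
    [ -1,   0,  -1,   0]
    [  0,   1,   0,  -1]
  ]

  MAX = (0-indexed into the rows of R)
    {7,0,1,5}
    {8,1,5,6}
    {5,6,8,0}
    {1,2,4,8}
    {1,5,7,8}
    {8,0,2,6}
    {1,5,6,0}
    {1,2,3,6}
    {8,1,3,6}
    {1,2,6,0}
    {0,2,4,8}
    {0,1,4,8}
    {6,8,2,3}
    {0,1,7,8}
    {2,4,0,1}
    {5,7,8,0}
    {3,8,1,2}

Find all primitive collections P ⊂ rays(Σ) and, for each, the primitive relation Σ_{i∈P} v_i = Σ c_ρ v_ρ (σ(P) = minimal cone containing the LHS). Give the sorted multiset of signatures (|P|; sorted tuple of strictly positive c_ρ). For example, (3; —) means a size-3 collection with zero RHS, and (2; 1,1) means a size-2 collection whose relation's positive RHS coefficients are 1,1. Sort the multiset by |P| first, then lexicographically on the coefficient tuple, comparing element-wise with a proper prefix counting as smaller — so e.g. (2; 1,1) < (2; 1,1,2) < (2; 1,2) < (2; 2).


14 collections generate NE(X_Σ); each relation:

  P={3,4}:  v_{3} + v_{4} = 0 ; sig = (2; —)
  P={0,3}:  v_{0} + v_{3} = v_{6} ; sig = (2; 1)
  P={2,7}:  v_{2} + v_{7} = v_{6} ; sig = (2; 1)
  P={4,6}:  v_{4} + v_{6} = v_{0} ; sig = (2; 1)
  P={6,7}:  v_{6} + v_{7} = v_{5} ; sig = (2; 1)
  P={4,5}:  v_{4} + v_{5} = v_{0} + v_{7} ; sig = (2; 1,1)
  P={3,7}:  v_{3} + v_{7} = v_{1} + 2·v_{6} + v_{8} ; sig = (2; 1,1,2)
  P={4,7}:  v_{4} + v_{7} = 2·v_{0} + v_{1} + v_{8} ; sig = (2; 1,1,2)
  P={3,5}:  v_{3} + v_{5} = v_{1} + 3·v_{6} + v_{8} ; sig = (2; 1,1,3)
  P={2,5}:  v_{2} + v_{5} = 2·v_{6} ; sig = (2; 2)
  P={0,1,2,8}:  v_{0} + v_{1} + v_{2} + v_{8} = 0 ; sig = (4; —)
  P={0,1,6,8}:  v_{0} + v_{1} + v_{6} + v_{8} = v_{7} ; sig = (4; 1)
  P={1,2,6,8}:  v_{1} + v_{2} + v_{6} + v_{8} = v_{3} ; sig = (4; 1)
  P={0,1,5,8}:  v_{0} + v_{1} + v_{5} + v_{8} = 2·v_{7} ; sig = (4; 2)

so the primitive-relation signature multiset is
[(2; —), (2; 1), (2; 1), (2; 1), (2; 1), (2; 1,1), (2; 1,1,2), (2; 1,1,2), (2; 1,1,3), (2; 2), (4; —), (4; 1), (4; 1), (4; 2)]


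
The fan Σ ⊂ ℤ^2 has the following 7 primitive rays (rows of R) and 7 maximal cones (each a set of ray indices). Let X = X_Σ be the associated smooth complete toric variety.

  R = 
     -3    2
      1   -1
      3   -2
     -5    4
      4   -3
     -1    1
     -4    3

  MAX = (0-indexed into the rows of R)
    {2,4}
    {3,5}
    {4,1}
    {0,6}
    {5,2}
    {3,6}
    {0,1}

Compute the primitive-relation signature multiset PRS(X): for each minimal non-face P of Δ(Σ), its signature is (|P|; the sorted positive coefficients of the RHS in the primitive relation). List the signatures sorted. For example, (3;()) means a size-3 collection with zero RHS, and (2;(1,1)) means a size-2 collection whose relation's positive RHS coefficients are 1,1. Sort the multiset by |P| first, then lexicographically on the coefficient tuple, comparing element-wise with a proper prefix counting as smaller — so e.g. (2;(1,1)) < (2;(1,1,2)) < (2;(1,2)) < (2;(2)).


Primitive collections (14):

  P={0,2}:  v_{0} + v_{2} = 0 — sig = (2;())
  P={1,5}:  v_{1} + v_{5} = 0 — sig = (2;())
  P={4,6}:  v_{4} + v_{6} = 0 — sig = (2;())
  P={0,4}:  v_{0} + v_{4} = v_{1} — sig = (2;(1))
  P={0,5}:  v_{0} + v_{5} = v_{6} — sig = (2;(1))
  P={1,2}:  v_{1} + v_{2} = v_{4} — sig = (2;(1))
  P={1,3}:  v_{1} + v_{3} = v_{6} — sig = (2;(1))
  P={1,6}:  v_{1} + v_{6} = v_{0} — sig = (2;(1))
  P={2,6}:  v_{2} + v_{6} = v_{5} — sig = (2;(1))
  P={3,4}:  v_{3} + v_{4} = v_{5} — sig = (2;(1))
  P={4,5}:  v_{4} + v_{5} = v_{2} — sig = (2;(1))
  P={5,6}:  v_{5} + v_{6} = v_{3} — sig = (2;(1))
  P={0,3}:  v_{0} + v_{3} = 2·v_{6} — sig = (2;(2))
  P={2,3}:  v_{2} + v_{3} = 2·v_{5} — sig = (2;(2))

Sorted signature multiset PRS(X):
[(2;()), (2;()), (2;()), (2;(1)), (2;(1)), (2;(1)), (2;(1)), (2;(1)), (2;(1)), (2;(1)), (2;(1)), (2;(1)), (2;(2)), (2;(2))]


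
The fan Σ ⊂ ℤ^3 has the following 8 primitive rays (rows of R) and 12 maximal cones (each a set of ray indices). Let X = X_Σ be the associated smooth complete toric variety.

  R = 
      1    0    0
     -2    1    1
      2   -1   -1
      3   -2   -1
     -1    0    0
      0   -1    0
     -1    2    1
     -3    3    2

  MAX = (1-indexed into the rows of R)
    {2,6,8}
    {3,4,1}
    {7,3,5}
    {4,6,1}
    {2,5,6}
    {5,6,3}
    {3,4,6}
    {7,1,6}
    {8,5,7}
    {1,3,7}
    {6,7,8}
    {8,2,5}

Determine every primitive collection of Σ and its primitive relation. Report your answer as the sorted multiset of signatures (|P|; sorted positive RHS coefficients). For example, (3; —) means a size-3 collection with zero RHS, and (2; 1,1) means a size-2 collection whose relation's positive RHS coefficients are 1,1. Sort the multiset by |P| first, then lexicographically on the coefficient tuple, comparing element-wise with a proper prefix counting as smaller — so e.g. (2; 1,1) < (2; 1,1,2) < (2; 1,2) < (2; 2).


Primitive collections (14):

  P = {1,5}:  v_{1} + v_{5} = 0 — sig = (2; —)
  P = {2,3}:  v_{2} + v_{3} = 0 — sig = (2; —)
  P = {2,7}:  v_{2} + v_{7} = v_{8} — sig = (2; 1)
  P = {3,8}:  v_{3} + v_{8} = v_{7} — sig = (2; 1)
  P = {1,2}:  v_{1} + v_{2} = v_{6} + v_{7} — sig = (2; 1,1)
  P = {2,4}:  v_{2} + v_{4} = v_{1} + v_{6} — sig = (2; 1,1)
  P = {4,5}:  v_{4} + v_{5} = v_{3} + v_{6} — sig = (2; 1,1)
  P = {4,8}:  v_{4} + v_{8} = v_{1} + v_{6} + v_{7} — sig = (2; 1,1,1)
  P = {1,8}:  v_{1} + v_{8} = v_{6} + 2·v_{7} — sig = (2; 1,2)
  P = {4,7}:  v_{4} + v_{7} = 2·v_{1} — sig = (2; 2)
  P = {1,3,6}:  v_{1} + v_{3} + v_{6} = v_{4} — sig = (3; 1)
  P = {3,6,7}:  v_{3} + v_{6} + v_{7} = v_{1} — sig = (3; 1)
  P = {5,6,7}:  v_{5} + v_{6} + v_{7} = v_{2} — sig = (3; 1)
  P = {5,6,8}:  v_{5} + v_{6} + v_{8} = 2·v_{2} — sig = (3; 2)

so the primitive-relation signature multiset is
[(2; —), (2; —), (2; 1), (2; 1), (2; 1,1), (2; 1,1), (2; 1,1), (2; 1,1,1), (2; 1,2), (2; 2), (3; 1), (3; 1), (3; 1), (3; 2)]


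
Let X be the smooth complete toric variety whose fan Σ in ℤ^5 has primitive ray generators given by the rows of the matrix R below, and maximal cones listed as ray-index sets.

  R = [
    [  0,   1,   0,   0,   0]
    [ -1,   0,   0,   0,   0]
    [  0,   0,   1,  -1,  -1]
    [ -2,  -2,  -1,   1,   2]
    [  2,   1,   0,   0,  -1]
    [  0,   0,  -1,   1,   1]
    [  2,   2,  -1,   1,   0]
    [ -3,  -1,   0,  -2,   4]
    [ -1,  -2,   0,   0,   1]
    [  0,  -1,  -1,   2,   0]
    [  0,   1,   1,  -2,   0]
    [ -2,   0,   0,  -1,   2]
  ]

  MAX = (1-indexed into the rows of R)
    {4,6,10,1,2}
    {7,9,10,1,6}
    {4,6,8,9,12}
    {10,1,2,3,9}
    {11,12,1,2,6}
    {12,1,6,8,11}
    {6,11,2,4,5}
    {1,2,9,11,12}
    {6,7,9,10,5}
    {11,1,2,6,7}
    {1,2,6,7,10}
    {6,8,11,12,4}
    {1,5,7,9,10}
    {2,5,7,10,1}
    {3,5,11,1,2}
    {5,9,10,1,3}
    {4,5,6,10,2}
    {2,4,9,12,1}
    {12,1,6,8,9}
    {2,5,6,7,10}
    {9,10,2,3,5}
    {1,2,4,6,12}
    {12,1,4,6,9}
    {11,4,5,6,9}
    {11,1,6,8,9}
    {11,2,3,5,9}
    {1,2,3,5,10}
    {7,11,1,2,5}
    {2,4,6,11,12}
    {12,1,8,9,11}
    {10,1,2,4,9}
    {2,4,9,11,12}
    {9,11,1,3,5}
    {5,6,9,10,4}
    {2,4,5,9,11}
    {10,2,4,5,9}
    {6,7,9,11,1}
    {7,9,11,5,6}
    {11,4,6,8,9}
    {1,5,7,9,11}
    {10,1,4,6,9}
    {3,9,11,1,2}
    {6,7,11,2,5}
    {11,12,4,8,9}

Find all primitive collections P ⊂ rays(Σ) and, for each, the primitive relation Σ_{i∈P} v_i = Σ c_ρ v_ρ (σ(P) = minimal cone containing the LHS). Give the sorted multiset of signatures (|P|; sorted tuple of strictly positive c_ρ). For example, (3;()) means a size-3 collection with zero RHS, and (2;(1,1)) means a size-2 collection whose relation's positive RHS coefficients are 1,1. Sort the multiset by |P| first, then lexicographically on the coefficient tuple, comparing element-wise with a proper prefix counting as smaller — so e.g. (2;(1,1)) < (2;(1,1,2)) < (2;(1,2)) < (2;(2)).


Minimal non-faces — 22 found among 12 rays, 44 max cones:

  • {3,6}:  v_{3} + v_{6} = 0  ⟹  sig = (2;())
  • {10,11}:  v_{10} + v_{11} = 0  ⟹  sig = (2;())
  • {3,4}:  v_{3} + v_{4} = v_{2} + v_{9}  ⟹  sig = (2;(1,1))
  • {3,7}:  v_{3} + v_{7} = v_{1} + v_{5}  ⟹  sig = (2;(1,1))
  • {5,12}:  v_{5} + v_{12} = v_{6} + v_{11}  ⟹  sig = (2;(1,1))
  • {10,12}:  v_{10} + v_{12} = v_{1} + v_{4}  ⟹  sig = (2;(1,1))
  • {2,8}:  v_{2} + v_{8} = v_{4} + v_{11} + v_{12}  ⟹  sig = (2;(1,1,1))
  • {3,8}:  v_{3} + v_{8} = v_{9} + v_{11} + v_{12}  ⟹  sig = (2;(1,1,1))
  • {8,10}:  v_{8} + v_{10} = v_{6} + v_{9} + v_{12}  ⟹  sig = (2;(1,1,1))
  • {3,12}:  v_{3} + v_{12} = v_{1} + v_{2} + v_{9} + v_{11}  ⟹  sig = (2;(1,1,1,1))
  • {7,12}:  v_{7} + v_{12} = v_{1} + 2·v_{6} + v_{11}  ⟹  sig = (2;(1,1,2))
  • {7,8}:  v_{7} + v_{8} = v_{1} + 3·v_{6} + v_{9} + 2·v_{11}  ⟹  sig = (2;(1,1,2,3))
  • {5,8}:  v_{5} + v_{8} = 2·v_{6} + v_{9} + 2·v_{11}  ⟹  sig = (2;(1,2,2))
  • {4,7}:  v_{4} + v_{7} = 2·v_{6}  ⟹  sig = (2;(2))
  • {1,4,5}:  v_{1} + v_{4} + v_{5} = v_{6}  ⟹  sig = (3;(1))
  • {1,4,11}:  v_{1} + v_{4} + v_{11} = v_{12}  ⟹  sig = (3;(1))
  • {1,5,6}:  v_{1} + v_{5} + v_{6} = v_{7}  ⟹  sig = (3;(1))
  • {2,6,9}:  v_{2} + v_{6} + v_{9} = v_{4}  ⟹  sig = (3;(1))
  • {2,7,9}:  v_{2} + v_{7} + v_{9} = v_{6}  ⟹  sig = (3;(1))
  • {1,4,8}:  v_{1} + v_{4} + v_{8} = v_{6} + v_{9} + 2·v_{12}  ⟹  sig = (3;(1,1,2))
  • {1,2,5,9}:  v_{1} + v_{2} + v_{5} + v_{9} = 0  ⟹  sig = (4;())
  • {6,9,11,12}:  v_{6} + v_{9} + v_{11} + v_{12} = v_{8}  ⟹  sig = (4;(1))

Signatures (|P|; sorted positive RHS coefficients), sorted:
    |P|=2: 14 collections, coeffs (), (), (1,1), (1,1), (1,1), (1,1), (1,1,1), (1,1,1), (1,1,1), (1,1,1,1), (1,1,2), (1,1,2,3), (1,2,2), (2)
    |P|=3: 6 collections, coeffs (1), (1), (1), (1), (1), (1,1,2)
    |P|=4: 2 collections, coeffs (), (1)
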